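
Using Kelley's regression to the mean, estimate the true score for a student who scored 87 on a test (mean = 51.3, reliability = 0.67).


T_est = rxx * X + (1 - rxx) * mean
T_est = 0.67 * 87 + 0.33 * 51.3
T_est = 58.29 + 16.929
T_est = 75.219

75.219


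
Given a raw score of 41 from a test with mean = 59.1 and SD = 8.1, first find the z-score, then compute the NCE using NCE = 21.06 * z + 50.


z = (X - mean) / SD = (41 - 59.1) / 8.1
z = -18.1 / 8.1
z = -2.2346
NCE = NCE = 21.06z + 50
Carry z at full precision (z = -18.1 / 8.1) into the conversion:
NCE = 21.06 * (-18.1 / 8.1) + 50 = -381.186 / 8.1 + 50
NCE = -47.06 + 50
NCE = 2.94

2.94


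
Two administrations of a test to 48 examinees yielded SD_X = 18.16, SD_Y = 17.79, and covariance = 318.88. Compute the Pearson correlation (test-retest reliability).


r = cov(X,Y) / (SD_X * SD_Y)
r = 318.88 / (18.16 * 17.79)
r = 318.88 / 323.0664
r = 0.987

0.987


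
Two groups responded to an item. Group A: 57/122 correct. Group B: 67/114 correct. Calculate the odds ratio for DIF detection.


Odds_A = 57/65 = 0.8769
Odds_B = 67/47 = 1.4255
OR = Odds_A / Odds_B = 0.8769 / 1.4255
Exactly, OR = (57 * 47) / (65 * 67) = 2679 / 4355
OR = 0.6152

0.6152


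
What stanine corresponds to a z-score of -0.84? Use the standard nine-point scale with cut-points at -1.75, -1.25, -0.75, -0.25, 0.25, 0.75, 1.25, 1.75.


Stanine boundaries: [-1.75, -1.25, -0.75, -0.25, 0.25, 0.75, 1.25, 1.75]
z = -0.84
Check each boundary:
  z >= -1.75 -> could be stanine 2
  z >= -1.25 -> could be stanine 3
  z < -0.75
  z < -0.25
  z < 0.25
  z < 0.75
  z < 1.25
  z < 1.75
Highest qualifying boundary gives stanine = 3

3


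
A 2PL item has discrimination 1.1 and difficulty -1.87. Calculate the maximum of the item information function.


For 2PL, max info at theta = b = -1.87
I_max = a^2 / 4 = 1.1^2 / 4
= 1.21 / 4
I_max = 0.3025

0.3025


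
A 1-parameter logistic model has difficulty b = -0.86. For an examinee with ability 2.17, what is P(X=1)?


theta - b = 2.17 - -0.86 = 3.03
exp(-(theta - b)) = exp(-3.03) = 0.0483
P = 1 / (1 + 0.0483)
P = 0.9539

0.9539


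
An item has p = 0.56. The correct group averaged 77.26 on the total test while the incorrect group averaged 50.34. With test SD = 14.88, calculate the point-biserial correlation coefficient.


q = 1 - p = 0.44
rpb = ((M1 - M0) / SD) * sqrt(p * q)
rpb = ((77.26 - 50.34) / 14.88) * sqrt(0.56 * 0.44)
rpb = 0.898

0.898


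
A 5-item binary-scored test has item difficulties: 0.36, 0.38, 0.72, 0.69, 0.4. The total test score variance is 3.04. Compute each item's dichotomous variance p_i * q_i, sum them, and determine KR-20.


For each item, compute p_i * q_i:
  Item 1: 0.36 * 0.64 = 0.2304
  Item 2: 0.38 * 0.62 = 0.2356
  Item 3: 0.72 * 0.28 = 0.2016
  Item 4: 0.69 * 0.31 = 0.2139
  Item 5: 0.4 * 0.6 = 0.24
Sum(p_i * q_i) = 0.2304 + 0.2356 + 0.2016 + 0.2139 + 0.24 = 1.1215
KR-20 = (k/(k-1)) * (1 - Sum(p_i*q_i) / Var_total)
= (5/4) * (1 - 1.1215/3.04)
= 1.25 * 0.6311
KR-20 = 0.7889

0.7889


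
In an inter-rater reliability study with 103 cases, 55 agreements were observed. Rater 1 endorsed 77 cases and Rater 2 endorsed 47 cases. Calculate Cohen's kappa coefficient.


P_o = 55/103 = 0.533981
P_e = (77*47 + 26*56) / 10609 = 0.478367
kappa = (P_o - P_e) / (1 - P_e)
kappa = (0.533981 - 0.478367) / (1 - 0.478367)
kappa = 0.1066

0.1066


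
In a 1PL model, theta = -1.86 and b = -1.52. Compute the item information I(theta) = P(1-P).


P = 1/(1+exp(-(-1.86--1.52))) = 0.4158
I = P*(1-P) = 0.4158 * 0.5842
I = 0.2429

0.2429


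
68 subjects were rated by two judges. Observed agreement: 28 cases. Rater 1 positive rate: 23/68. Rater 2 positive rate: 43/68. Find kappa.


P_o = 28/68 = 0.411765
P_e = (23*43 + 45*25) / 4624 = 0.45718
kappa = (P_o - P_e) / (1 - P_e)
kappa = (0.411765 - 0.45718) / (1 - 0.45718)
kappa = -0.0837

-0.0837


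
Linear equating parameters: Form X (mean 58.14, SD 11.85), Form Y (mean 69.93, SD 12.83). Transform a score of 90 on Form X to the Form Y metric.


slope = SD_Y / SD_X = 12.83 / 11.85 ~ 1.0827
intercept = mean_Y - slope * mean_X = 69.93 - (12.83 / 11.85) * 58.14 ~ 6.9818
Y = slope * X + intercept. To avoid rounding drift from the rounded slope/intercept, evaluate the equivalent form Y = mean_Y + SD_Y * (X - mean_X) / SD_X at full precision:
Y = 69.93 + 12.83 * (90 - 58.14) / 11.85
Y = 69.93 + 12.83 * 31.86 / 11.85
Y = 69.93 + 408.7638 / 11.85
Y = 69.93 + 34.4948
Y = 104.4248

104.4248


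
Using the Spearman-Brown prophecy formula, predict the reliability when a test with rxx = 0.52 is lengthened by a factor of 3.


r_new = (n * rxx) / (1 + (n-1) * rxx)
r_new = (3 * 0.52) / (1 + 2 * 0.52)
r_new = 1.56 / 2.04
r_new = 0.7647

0.7647


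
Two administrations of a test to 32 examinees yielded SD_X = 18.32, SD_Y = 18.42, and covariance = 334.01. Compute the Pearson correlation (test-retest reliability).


r = cov(X,Y) / (SD_X * SD_Y)
r = 334.01 / (18.32 * 18.42)
r = 334.01 / 337.4544
r = 0.9898

0.9898


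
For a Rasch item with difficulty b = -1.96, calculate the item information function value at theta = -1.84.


P = 1/(1+exp(-(-1.84--1.96))) = 0.53
I = P*(1-P) = 0.53 * 0.47
I = 0.2491

0.2491


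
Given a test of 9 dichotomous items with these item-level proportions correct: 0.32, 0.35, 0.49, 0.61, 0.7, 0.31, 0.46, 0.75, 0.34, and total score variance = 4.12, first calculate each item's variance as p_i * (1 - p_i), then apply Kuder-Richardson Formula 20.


For each item, compute p_i * q_i:
  Item 1: 0.32 * 0.68 = 0.2176
  Item 2: 0.35 * 0.65 = 0.2275
  Item 3: 0.49 * 0.51 = 0.2499
  Item 4: 0.61 * 0.39 = 0.2379
  Item 5: 0.7 * 0.3 = 0.21
  Item 6: 0.31 * 0.69 = 0.2139
  Item 7: 0.46 * 0.54 = 0.2484
  Item 8: 0.75 * 0.25 = 0.1875
  Item 9: 0.34 * 0.66 = 0.2244
Sum(p_i * q_i) = 0.2176 + 0.2275 + 0.2499 + 0.2379 + 0.21 + 0.2139 + 0.2484 + 0.1875 + 0.2244 = 2.0171
KR-20 = (k/(k-1)) * (1 - Sum(p_i*q_i) / Var_total)
= (9/8) * (1 - 2.0171/4.12)
= 1.125 * 0.5104
KR-20 = 0.5742

0.5742


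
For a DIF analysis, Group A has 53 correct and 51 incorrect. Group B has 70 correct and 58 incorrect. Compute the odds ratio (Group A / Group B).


Odds_A = 53/51 = 1.0392
Odds_B = 70/58 = 1.2069
OR = Odds_A / Odds_B = 1.0392 / 1.2069
Exactly, OR = (53 * 58) / (51 * 70) = 3074 / 3570
OR = 0.8611

0.8611


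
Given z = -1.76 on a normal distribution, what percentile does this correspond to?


CDF(z) = 0.5 * (1 + erf(z/sqrt(2)))
erf(-1.2445) = -0.9216
CDF = 0.0392
Percentile rank = 0.0392 * 100 = 3.92

3.92


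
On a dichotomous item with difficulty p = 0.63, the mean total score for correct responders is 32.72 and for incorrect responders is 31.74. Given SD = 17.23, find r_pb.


q = 1 - p = 0.37
rpb = ((M1 - M0) / SD) * sqrt(p * q)
rpb = ((32.72 - 31.74) / 17.23) * sqrt(0.63 * 0.37)
rpb = 0.0275

0.0275


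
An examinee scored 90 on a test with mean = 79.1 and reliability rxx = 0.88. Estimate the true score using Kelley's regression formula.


T_est = rxx * X + (1 - rxx) * mean
T_est = 0.88 * 90 + 0.12 * 79.1
T_est = 79.2 + 9.492
T_est = 88.692

88.692


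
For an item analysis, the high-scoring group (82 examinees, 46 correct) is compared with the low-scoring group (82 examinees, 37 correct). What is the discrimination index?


p_upper = 46/82 = 0.561
p_lower = 37/82 = 0.4512
D = 0.561 - 0.4512 = 0.1098

0.1098


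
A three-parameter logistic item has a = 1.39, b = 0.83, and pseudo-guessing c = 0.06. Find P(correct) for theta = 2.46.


logit = 1.39*(2.46 - 0.83) = 2.2657
P* = 1/(1 + exp(-2.2657)) = 0.906
P = 0.06 + (1 - 0.06) * 0.906
P = 0.9116

0.9116


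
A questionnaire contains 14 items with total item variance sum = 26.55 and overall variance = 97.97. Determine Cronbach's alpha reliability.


alpha = (k/(k-1)) * (1 - sum(si^2)/s_total^2)
= (14/13) * (1 - 26.55/97.97)
alpha = 0.7851

0.7851


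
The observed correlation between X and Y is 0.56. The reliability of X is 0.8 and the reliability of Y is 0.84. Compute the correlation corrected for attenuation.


r_corrected = rxy / sqrt(rxx * ryy)
= 0.56 / sqrt(0.8 * 0.84)
= 0.56 / sqrt(0.672)
= 0.56 / 0.819756
r_corrected = 0.6831

0.6831


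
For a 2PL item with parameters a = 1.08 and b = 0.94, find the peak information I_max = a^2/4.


For 2PL, max info at theta = b = 0.94
I_max = a^2 / 4 = 1.08^2 / 4
= 1.1664 / 4
I_max = 0.2916

0.2916


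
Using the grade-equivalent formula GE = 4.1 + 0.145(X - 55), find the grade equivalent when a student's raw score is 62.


raw - median = 62 - 55 = 7
slope * diff = 0.145 * 7 = 1.015
GE = 4.1 + 1.015
GE = 5.115

5.115


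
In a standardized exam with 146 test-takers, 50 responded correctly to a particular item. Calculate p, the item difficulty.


Item difficulty p = number correct / total examinees
p = 50 / 146
p = 0.3425

0.3425


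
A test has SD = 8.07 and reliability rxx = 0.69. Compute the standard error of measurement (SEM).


SEM = SD * sqrt(1 - rxx)
SEM = 8.07 * sqrt(1 - 0.69)
SEM = 8.07 * sqrt(0.31) = 8.07 * 0.556776
SEM = 4.4932

4.4932


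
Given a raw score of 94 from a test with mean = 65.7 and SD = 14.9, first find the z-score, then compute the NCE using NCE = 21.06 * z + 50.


z = (X - mean) / SD = (94 - 65.7) / 14.9
z = 28.3 / 14.9
z = 1.8993
NCE = NCE = 21.06z + 50
Carry z at full precision (z = 28.3 / 14.9) into the conversion:
NCE = 21.06 * (28.3 / 14.9) + 50 = 595.998 / 14.9 + 50
NCE = 39.9999 + 50
NCE = 89.9999

89.9999


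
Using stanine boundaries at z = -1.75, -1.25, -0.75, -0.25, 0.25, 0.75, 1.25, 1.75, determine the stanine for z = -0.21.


Stanine boundaries: [-1.75, -1.25, -0.75, -0.25, 0.25, 0.75, 1.25, 1.75]
z = -0.21
Check each boundary:
  z >= -1.75 -> could be stanine 2
  z >= -1.25 -> could be stanine 3
  z >= -0.75 -> could be stanine 4
  z >= -0.25 -> could be stanine 5
  z < 0.25
  z < 0.75
  z < 1.25
  z < 1.75
Highest qualifying boundary gives stanine = 5

5


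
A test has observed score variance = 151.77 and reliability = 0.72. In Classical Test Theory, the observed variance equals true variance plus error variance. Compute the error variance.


var_true = rxx * var_obs = 0.72 * 151.77 = 109.2744
var_error = var_obs - var_true
var_error = 151.77 - 109.2744
var_error = 42.4956

42.4956


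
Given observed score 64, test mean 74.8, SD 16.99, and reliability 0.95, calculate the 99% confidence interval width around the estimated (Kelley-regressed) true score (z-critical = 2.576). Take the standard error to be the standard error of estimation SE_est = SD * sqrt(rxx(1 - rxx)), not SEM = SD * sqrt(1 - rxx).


True score estimate = 0.95*64 + 0.05*74.8 = 64.54
SE_est = SD * sqrt(rxx * (1 - rxx)) = 16.99 * sqrt(0.95 * 0.05) = 16.99 * sqrt(0.0475) = 3.702885
CI = T_est +/- z * SE_est, so width = 2 * z * SE_est = 2 * 2.576 * 3.702885
Width = 19.0773

19.0773


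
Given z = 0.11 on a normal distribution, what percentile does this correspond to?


CDF(z) = 0.5 * (1 + erf(z/sqrt(2)))
erf(0.0778) = 0.0876
CDF = 0.5438
Percentile rank = 0.5438 * 100 = 54.38

54.38


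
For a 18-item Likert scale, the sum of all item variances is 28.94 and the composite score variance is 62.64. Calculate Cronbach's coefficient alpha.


alpha = (k/(k-1)) * (1 - sum(si^2)/s_total^2)
= (18/17) * (1 - 28.94/62.64)
alpha = 0.5696

0.5696


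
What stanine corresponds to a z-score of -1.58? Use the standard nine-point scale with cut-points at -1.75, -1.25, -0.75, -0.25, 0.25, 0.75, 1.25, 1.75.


Stanine boundaries: [-1.75, -1.25, -0.75, -0.25, 0.25, 0.75, 1.25, 1.75]
z = -1.58
Check each boundary:
  z >= -1.75 -> could be stanine 2
  z < -1.25
  z < -0.75
  z < -0.25
  z < 0.25
  z < 0.75
  z < 1.25
  z < 1.75
Highest qualifying boundary gives stanine = 2

2


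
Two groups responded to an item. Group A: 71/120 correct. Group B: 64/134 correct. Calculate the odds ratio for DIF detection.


Odds_A = 71/49 = 1.449
Odds_B = 64/70 = 0.9143
OR = Odds_A / Odds_B = 1.449 / 0.9143
Exactly, OR = (71 * 70) / (49 * 64) = 4970 / 3136
OR = 1.5848

1.5848


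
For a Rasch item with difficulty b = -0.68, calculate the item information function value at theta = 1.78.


P = 1/(1+exp(-(1.78--0.68))) = 0.9213
I = P*(1-P) = 0.9213 * 0.0787
I = 0.0725

0.0725


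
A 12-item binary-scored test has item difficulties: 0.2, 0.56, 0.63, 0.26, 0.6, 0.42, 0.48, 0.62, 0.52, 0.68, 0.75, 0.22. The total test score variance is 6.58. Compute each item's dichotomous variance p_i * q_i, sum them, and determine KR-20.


For each item, compute p_i * q_i:
  Item 1: 0.2 * 0.8 = 0.16
  Item 2: 0.56 * 0.44 = 0.2464
  Item 3: 0.63 * 0.37 = 0.2331
  Item 4: 0.26 * 0.74 = 0.1924
  Item 5: 0.6 * 0.4 = 0.24
  Item 6: 0.42 * 0.58 = 0.2436
  Item 7: 0.48 * 0.52 = 0.2496
  Item 8: 0.62 * 0.38 = 0.2356
  Item 9: 0.52 * 0.48 = 0.2496
  Item 10: 0.68 * 0.32 = 0.2176
  Item 11: 0.75 * 0.25 = 0.1875
  Item 12: 0.22 * 0.78 = 0.1716
Sum(p_i * q_i) = 0.16 + 0.2464 + 0.2331 + 0.1924 + 0.24 + 0.2436 + 0.2496 + 0.2356 + 0.2496 + 0.2176 + 0.1875 + 0.1716 = 2.627
KR-20 = (k/(k-1)) * (1 - Sum(p_i*q_i) / Var_total)
= (12/11) * (1 - 2.627/6.58)
= 1.0909 * 0.6008
KR-20 = 0.6554

0.6554


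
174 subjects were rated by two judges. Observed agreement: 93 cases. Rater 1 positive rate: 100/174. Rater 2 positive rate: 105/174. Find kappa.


P_o = 93/174 = 0.534483
P_e = (100*105 + 74*69) / 30276 = 0.515458
kappa = (P_o - P_e) / (1 - P_e)
kappa = (0.534483 - 0.515458) / (1 - 0.515458)
kappa = 0.0393

0.0393


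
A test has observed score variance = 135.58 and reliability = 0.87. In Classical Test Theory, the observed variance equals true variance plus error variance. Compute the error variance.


var_true = rxx * var_obs = 0.87 * 135.58 = 117.9546
var_error = var_obs - var_true
var_error = 135.58 - 117.9546
var_error = 17.6254

17.6254


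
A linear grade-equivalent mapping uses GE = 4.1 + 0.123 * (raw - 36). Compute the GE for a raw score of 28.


raw - median = 28 - 36 = -8
slope * diff = 0.123 * -8 = -0.984
GE = 4.1 + -0.984
GE = 3.116

3.116


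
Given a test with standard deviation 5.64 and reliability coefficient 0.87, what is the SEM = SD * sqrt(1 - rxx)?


SEM = SD * sqrt(1 - rxx)
SEM = 5.64 * sqrt(1 - 0.87)
SEM = 5.64 * sqrt(0.13) = 5.64 * 0.360555
SEM = 2.0335

2.0335


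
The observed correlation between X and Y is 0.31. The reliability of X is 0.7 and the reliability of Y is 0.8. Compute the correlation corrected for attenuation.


r_corrected = rxy / sqrt(rxx * ryy)
= 0.31 / sqrt(0.7 * 0.8)
= 0.31 / sqrt(0.56)
= 0.31 / 0.748331
r_corrected = 0.4143

0.4143


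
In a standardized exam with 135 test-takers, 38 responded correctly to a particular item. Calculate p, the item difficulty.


Item difficulty p = number correct / total examinees
p = 38 / 135
p = 0.2815

0.2815


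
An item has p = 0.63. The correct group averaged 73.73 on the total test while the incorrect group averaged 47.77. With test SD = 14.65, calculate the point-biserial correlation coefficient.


q = 1 - p = 0.37
rpb = ((M1 - M0) / SD) * sqrt(p * q)
rpb = ((73.73 - 47.77) / 14.65) * sqrt(0.63 * 0.37)
rpb = 0.8555

0.8555


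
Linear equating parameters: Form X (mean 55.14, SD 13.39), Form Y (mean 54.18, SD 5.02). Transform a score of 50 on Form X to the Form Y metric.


slope = SD_Y / SD_X = 5.02 / 13.39 ~ 0.3749
intercept = mean_Y - slope * mean_X = 54.18 - (5.02 / 13.39) * 55.14 ~ 33.5076
Y = slope * X + intercept. To avoid rounding drift from the rounded slope/intercept, evaluate the equivalent form Y = mean_Y + SD_Y * (X - mean_X) / SD_X at full precision:
Y = 54.18 + 5.02 * (50 - 55.14) / 13.39
Y = 54.18 - 5.02 * 5.14 / 13.39
Y = 54.18 - 25.8028 / 13.39
Y = 54.18 - 1.927
Y = 52.253

52.253


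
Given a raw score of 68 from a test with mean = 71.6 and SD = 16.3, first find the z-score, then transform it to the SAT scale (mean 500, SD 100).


z = (X - mean) / SD = (68 - 71.6) / 16.3
z = -3.6 / 16.3
z = -0.2209
SAT-scale = SAT = 500 + 100z
Carry z at full precision (z = -3.6 / 16.3) into the conversion:
SAT-scale = 500 + 100 * (-3.6 / 16.3) = 500 + -360 / 16.3
SAT-scale = 500 + -22.0859
SAT-scale = 477.9141

477.9141


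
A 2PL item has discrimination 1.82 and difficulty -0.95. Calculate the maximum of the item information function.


For 2PL, max info at theta = b = -0.95
I_max = a^2 / 4 = 1.82^2 / 4
= 3.3124 / 4
I_max = 0.8281

0.8281


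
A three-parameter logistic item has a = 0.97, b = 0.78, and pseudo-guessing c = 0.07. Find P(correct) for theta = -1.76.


logit = 0.97*(-1.76 - 0.78) = -2.4638
P* = 1/(1 + exp(--2.4638)) = 0.0784
P = 0.07 + (1 - 0.07) * 0.0784
P = 0.1429

0.1429


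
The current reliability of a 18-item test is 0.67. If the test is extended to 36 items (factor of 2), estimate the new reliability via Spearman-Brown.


r_new = (n * rxx) / (1 + (n-1) * rxx)
r_new = (2 * 0.67) / (1 + 1 * 0.67)
r_new = 1.34 / 1.67
r_new = 0.8024

0.8024


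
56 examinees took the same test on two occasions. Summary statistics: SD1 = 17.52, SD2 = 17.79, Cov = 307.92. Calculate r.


r = cov(X,Y) / (SD_X * SD_Y)
r = 307.92 / (17.52 * 17.79)
r = 307.92 / 311.6808
r = 0.9879

0.9879


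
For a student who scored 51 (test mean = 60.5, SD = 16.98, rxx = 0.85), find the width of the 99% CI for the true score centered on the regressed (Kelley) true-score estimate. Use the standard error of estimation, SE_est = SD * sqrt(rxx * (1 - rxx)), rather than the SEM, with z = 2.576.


True score estimate = 0.85*51 + 0.15*60.5 = 52.425
SE_est = SD * sqrt(rxx * (1 - rxx)) = 16.98 * sqrt(0.85 * 0.15) = 16.98 * sqrt(0.1275) = 6.063073
CI = T_est +/- z * SE_est, so width = 2 * z * SE_est = 2 * 2.576 * 6.063073
Width = 31.237

31.237


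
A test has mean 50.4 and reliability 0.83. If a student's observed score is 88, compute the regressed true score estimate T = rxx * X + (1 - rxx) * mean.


T_est = rxx * X + (1 - rxx) * mean
T_est = 0.83 * 88 + 0.17 * 50.4
T_est = 73.04 + 8.568
T_est = 81.608

81.608


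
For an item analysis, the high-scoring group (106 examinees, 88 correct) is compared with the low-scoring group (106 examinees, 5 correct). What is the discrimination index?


p_upper = 88/106 = 0.8302
p_lower = 5/106 = 0.0472
D = 0.8302 - 0.0472 = 0.783

0.783


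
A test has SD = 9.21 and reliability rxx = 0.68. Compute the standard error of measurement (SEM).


SEM = SD * sqrt(1 - rxx)
SEM = 9.21 * sqrt(1 - 0.68)
SEM = 9.21 * sqrt(0.32) = 9.21 * 0.565685
SEM = 5.21

5.21


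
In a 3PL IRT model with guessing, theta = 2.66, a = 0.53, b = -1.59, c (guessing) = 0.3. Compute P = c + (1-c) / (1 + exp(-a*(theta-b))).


logit = 0.53*(2.66 - -1.59) = 2.2525
P* = 1/(1 + exp(-2.2525)) = 0.9049
P = 0.3 + (1 - 0.3) * 0.9049
P = 0.9334

0.9334


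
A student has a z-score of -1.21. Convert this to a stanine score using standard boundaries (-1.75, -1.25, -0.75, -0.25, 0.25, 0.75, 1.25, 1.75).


Stanine boundaries: [-1.75, -1.25, -0.75, -0.25, 0.25, 0.75, 1.25, 1.75]
z = -1.21
Check each boundary:
  z >= -1.75 -> could be stanine 2
  z >= -1.25 -> could be stanine 3
  z < -0.75
  z < -0.25
  z < 0.25
  z < 0.75
  z < 1.25
  z < 1.75
Highest qualifying boundary gives stanine = 3

3


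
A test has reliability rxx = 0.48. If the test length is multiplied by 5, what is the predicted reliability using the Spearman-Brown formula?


r_new = (n * rxx) / (1 + (n-1) * rxx)
r_new = (5 * 0.48) / (1 + 4 * 0.48)
r_new = 2.4 / 2.92
r_new = 0.8219

0.8219


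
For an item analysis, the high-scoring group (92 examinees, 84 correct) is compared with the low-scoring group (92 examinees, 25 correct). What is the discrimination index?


p_upper = 84/92 = 0.913
p_lower = 25/92 = 0.2717
D = 0.913 - 0.2717 = 0.6413

0.6413


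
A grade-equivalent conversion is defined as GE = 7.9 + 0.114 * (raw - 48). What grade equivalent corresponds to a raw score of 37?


raw - median = 37 - 48 = -11
slope * diff = 0.114 * -11 = -1.254
GE = 7.9 + -1.254
GE = 6.646

6.646


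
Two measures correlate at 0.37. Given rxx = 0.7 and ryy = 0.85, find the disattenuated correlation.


r_corrected = rxy / sqrt(rxx * ryy)
= 0.37 / sqrt(0.7 * 0.85)
= 0.37 / sqrt(0.595)
= 0.37 / 0.771362
r_corrected = 0.4797

0.4797


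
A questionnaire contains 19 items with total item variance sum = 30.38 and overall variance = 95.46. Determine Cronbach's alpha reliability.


alpha = (k/(k-1)) * (1 - sum(si^2)/s_total^2)
= (19/18) * (1 - 30.38/95.46)
alpha = 0.7196

0.7196


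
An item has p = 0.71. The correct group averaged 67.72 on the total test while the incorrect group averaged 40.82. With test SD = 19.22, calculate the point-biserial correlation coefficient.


q = 1 - p = 0.29
rpb = ((M1 - M0) / SD) * sqrt(p * q)
rpb = ((67.72 - 40.82) / 19.22) * sqrt(0.71 * 0.29)
rpb = 0.6351

0.6351


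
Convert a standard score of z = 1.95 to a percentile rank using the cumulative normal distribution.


CDF(z) = 0.5 * (1 + erf(z/sqrt(2)))
erf(1.3789) = 0.9488
CDF = 0.9744
Percentile rank = 0.9744 * 100 = 97.44

97.44


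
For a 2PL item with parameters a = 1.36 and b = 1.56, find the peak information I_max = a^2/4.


For 2PL, max info at theta = b = 1.56
I_max = a^2 / 4 = 1.36^2 / 4
= 1.8496 / 4
I_max = 0.4624

0.4624


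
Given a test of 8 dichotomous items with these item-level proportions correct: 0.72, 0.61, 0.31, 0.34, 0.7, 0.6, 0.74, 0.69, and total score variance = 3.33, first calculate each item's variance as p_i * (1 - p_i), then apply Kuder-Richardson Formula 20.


For each item, compute p_i * q_i:
  Item 1: 0.72 * 0.28 = 0.2016
  Item 2: 0.61 * 0.39 = 0.2379
  Item 3: 0.31 * 0.69 = 0.2139
  Item 4: 0.34 * 0.66 = 0.2244
  Item 5: 0.7 * 0.3 = 0.21
  Item 6: 0.6 * 0.4 = 0.24
  Item 7: 0.74 * 0.26 = 0.1924
  Item 8: 0.69 * 0.31 = 0.2139
Sum(p_i * q_i) = 0.2016 + 0.2379 + 0.2139 + 0.2244 + 0.21 + 0.24 + 0.1924 + 0.2139 = 1.7341
KR-20 = (k/(k-1)) * (1 - Sum(p_i*q_i) / Var_total)
= (8/7) * (1 - 1.7341/3.33)
= 1.1429 * 0.4792
KR-20 = 0.5477

0.5477


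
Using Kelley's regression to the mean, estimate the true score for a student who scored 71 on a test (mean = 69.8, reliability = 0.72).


T_est = rxx * X + (1 - rxx) * mean
T_est = 0.72 * 71 + 0.28 * 69.8
T_est = 51.12 + 19.544
T_est = 70.664

70.664


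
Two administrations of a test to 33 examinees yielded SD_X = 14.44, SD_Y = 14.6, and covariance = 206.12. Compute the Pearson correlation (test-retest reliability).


r = cov(X,Y) / (SD_X * SD_Y)
r = 206.12 / (14.44 * 14.6)
r = 206.12 / 210.824
r = 0.9777

0.9777


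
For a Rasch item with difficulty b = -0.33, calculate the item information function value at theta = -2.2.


P = 1/(1+exp(-(-2.2--0.33))) = 0.1335
I = P*(1-P) = 0.1335 * 0.8665
I = 0.1157

0.1157


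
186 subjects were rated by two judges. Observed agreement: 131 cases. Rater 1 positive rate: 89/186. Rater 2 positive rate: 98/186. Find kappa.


P_o = 131/186 = 0.704301
P_e = (89*98 + 97*88) / 34596 = 0.498844
kappa = (P_o - P_e) / (1 - P_e)
kappa = (0.704301 - 0.498844) / (1 - 0.498844)
kappa = 0.41

0.41


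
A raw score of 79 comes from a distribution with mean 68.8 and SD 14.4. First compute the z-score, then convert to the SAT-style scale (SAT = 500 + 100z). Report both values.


z = (X - mean) / SD = (79 - 68.8) / 14.4
z = 10.2 / 14.4
z = 0.7083
SAT-scale = SAT = 500 + 100z
Carry z at full precision (z = 10.2 / 14.4) into the conversion:
SAT-scale = 500 + 100 * (10.2 / 14.4) = 500 + 1020 / 14.4
SAT-scale = 500 + 70.8333
SAT-scale = 570.8333

570.8333


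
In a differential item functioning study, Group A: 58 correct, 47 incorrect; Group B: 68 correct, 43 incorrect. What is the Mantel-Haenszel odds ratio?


Odds_A = 58/47 = 1.234
Odds_B = 68/43 = 1.5814
OR = Odds_A / Odds_B = 1.234 / 1.5814
Exactly, OR = (58 * 43) / (47 * 68) = 2494 / 3196
OR = 0.7804

0.7804


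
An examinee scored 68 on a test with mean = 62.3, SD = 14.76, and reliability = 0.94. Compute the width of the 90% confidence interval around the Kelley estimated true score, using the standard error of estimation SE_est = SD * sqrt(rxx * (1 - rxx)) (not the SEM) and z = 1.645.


True score estimate = 0.94*68 + 0.06*62.3 = 67.658
SE_est = SD * sqrt(rxx * (1 - rxx)) = 14.76 * sqrt(0.94 * 0.06) = 14.76 * sqrt(0.0564) = 3.505306
CI = T_est +/- z * SE_est, so width = 2 * z * SE_est = 2 * 1.645 * 3.505306
Width = 11.5325

11.5325


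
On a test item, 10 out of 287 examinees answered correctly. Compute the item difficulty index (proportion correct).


Item difficulty p = number correct / total examinees
p = 10 / 287
p = 0.0348

0.0348


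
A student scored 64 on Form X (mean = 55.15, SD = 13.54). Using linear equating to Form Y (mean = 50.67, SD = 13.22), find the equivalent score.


slope = SD_Y / SD_X = 13.22 / 13.54 ~ 0.9764
intercept = mean_Y - slope * mean_X = 50.67 - (13.22 / 13.54) * 55.15 ~ -3.1766
Y = slope * X + intercept. To avoid rounding drift from the rounded slope/intercept, evaluate the equivalent form Y = mean_Y + SD_Y * (X - mean_X) / SD_X at full precision:
Y = 50.67 + 13.22 * (64 - 55.15) / 13.54
Y = 50.67 + 13.22 * 8.85 / 13.54
Y = 50.67 + 116.997 / 13.54
Y = 50.67 + 8.6408
Y = 59.3108

59.3108


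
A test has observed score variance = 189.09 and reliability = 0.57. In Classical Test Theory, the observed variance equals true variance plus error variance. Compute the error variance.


var_true = rxx * var_obs = 0.57 * 189.09 = 107.7813
var_error = var_obs - var_true
var_error = 189.09 - 107.7813
var_error = 81.3087

81.3087


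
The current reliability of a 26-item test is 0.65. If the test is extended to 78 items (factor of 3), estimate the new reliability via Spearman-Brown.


r_new = (n * rxx) / (1 + (n-1) * rxx)
r_new = (3 * 0.65) / (1 + 2 * 0.65)
r_new = 1.95 / 2.3
r_new = 0.8478

0.8478


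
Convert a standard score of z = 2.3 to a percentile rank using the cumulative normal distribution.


CDF(z) = 0.5 * (1 + erf(z/sqrt(2)))
erf(1.6263) = 0.9786
CDF = 0.9893
Percentile rank = 0.9893 * 100 = 98.93

98.93


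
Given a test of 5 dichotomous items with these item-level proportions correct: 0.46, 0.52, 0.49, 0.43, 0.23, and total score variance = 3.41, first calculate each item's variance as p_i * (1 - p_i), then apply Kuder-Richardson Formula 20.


For each item, compute p_i * q_i:
  Item 1: 0.46 * 0.54 = 0.2484
  Item 2: 0.52 * 0.48 = 0.2496
  Item 3: 0.49 * 0.51 = 0.2499
  Item 4: 0.43 * 0.57 = 0.2451
  Item 5: 0.23 * 0.77 = 0.1771
Sum(p_i * q_i) = 0.2484 + 0.2496 + 0.2499 + 0.2451 + 0.1771 = 1.1701
KR-20 = (k/(k-1)) * (1 - Sum(p_i*q_i) / Var_total)
= (5/4) * (1 - 1.1701/3.41)
= 1.25 * 0.6569
KR-20 = 0.8211

0.8211


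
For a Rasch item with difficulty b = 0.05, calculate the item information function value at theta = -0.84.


P = 1/(1+exp(-(-0.84-0.05))) = 0.2911
I = P*(1-P) = 0.2911 * 0.7089
I = 0.2064

0.2064


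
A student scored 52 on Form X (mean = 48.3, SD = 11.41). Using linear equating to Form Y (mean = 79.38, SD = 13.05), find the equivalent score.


slope = SD_Y / SD_X = 13.05 / 11.41 ~ 1.1437
intercept = mean_Y - slope * mean_X = 79.38 - (13.05 / 11.41) * 48.3 ~ 24.1377
Y = slope * X + intercept. To avoid rounding drift from the rounded slope/intercept, evaluate the equivalent form Y = mean_Y + SD_Y * (X - mean_X) / SD_X at full precision:
Y = 79.38 + 13.05 * (52 - 48.3) / 11.41
Y = 79.38 + 13.05 * 3.7 / 11.41
Y = 79.38 + 48.285 / 11.41
Y = 79.38 + 4.2318
Y = 83.6118

83.6118


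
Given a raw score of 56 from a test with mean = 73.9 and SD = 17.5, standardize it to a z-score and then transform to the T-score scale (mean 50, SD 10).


z = (X - mean) / SD = (56 - 73.9) / 17.5
z = -17.9 / 17.5
z = -1.0229
T-score = T = 50 + 10z
Carry z at full precision (z = -17.9 / 17.5) into the conversion:
T-score = 50 + 10 * (-17.9 / 17.5) = 50 + -179 / 17.5
T-score = 50 + -10.2286
T-score = 39.7714

39.7714


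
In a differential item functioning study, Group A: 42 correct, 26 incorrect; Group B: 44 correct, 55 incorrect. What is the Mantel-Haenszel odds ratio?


Odds_A = 42/26 = 1.6154
Odds_B = 44/55 = 0.8
OR = Odds_A / Odds_B = 1.6154 / 0.8
Exactly, OR = (42 * 55) / (26 * 44) = 2310 / 1144
OR = 2.0192

2.0192


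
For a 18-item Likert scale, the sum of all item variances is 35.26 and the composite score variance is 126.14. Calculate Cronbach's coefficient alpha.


alpha = (k/(k-1)) * (1 - sum(si^2)/s_total^2)
= (18/17) * (1 - 35.26/126.14)
alpha = 0.7628

0.7628


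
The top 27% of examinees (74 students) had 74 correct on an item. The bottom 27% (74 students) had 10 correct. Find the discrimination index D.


p_upper = 74/74 = 1.0
p_lower = 10/74 = 0.1351
D = 1.0 - 0.1351 = 0.8649

0.8649


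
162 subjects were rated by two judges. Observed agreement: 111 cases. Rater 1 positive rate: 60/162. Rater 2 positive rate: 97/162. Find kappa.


P_o = 111/162 = 0.685185
P_e = (60*97 + 102*65) / 26244 = 0.474394
kappa = (P_o - P_e) / (1 - P_e)
kappa = (0.685185 - 0.474394) / (1 - 0.474394)
kappa = 0.401

0.401


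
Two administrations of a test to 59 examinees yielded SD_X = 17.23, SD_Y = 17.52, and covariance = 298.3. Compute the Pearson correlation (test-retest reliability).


r = cov(X,Y) / (SD_X * SD_Y)
r = 298.3 / (17.23 * 17.52)
r = 298.3 / 301.8696
r = 0.9882

0.9882


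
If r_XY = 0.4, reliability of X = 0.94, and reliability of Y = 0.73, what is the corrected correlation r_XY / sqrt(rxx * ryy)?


r_corrected = rxy / sqrt(rxx * ryy)
= 0.4 / sqrt(0.94 * 0.73)
= 0.4 / sqrt(0.6862)
= 0.4 / 0.828372
r_corrected = 0.4829

0.4829


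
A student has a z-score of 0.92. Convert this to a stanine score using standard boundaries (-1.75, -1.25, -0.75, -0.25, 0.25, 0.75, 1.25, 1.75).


Stanine boundaries: [-1.75, -1.25, -0.75, -0.25, 0.25, 0.75, 1.25, 1.75]
z = 0.92
Check each boundary:
  z >= -1.75 -> could be stanine 2
  z >= -1.25 -> could be stanine 3
  z >= -0.75 -> could be stanine 4
  z >= -0.25 -> could be stanine 5
  z >= 0.25 -> could be stanine 6
  z >= 0.75 -> could be stanine 7
  z < 1.25
  z < 1.75
Highest qualifying boundary gives stanine = 7

7


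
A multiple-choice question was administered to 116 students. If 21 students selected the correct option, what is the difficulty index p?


Item difficulty p = number correct / total examinees
p = 21 / 116
p = 0.181

0.181


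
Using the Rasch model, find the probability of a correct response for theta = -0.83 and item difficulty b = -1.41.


theta - b = -0.83 - -1.41 = 0.58
exp(-(theta - b)) = exp(-0.58) = 0.5599
P = 1 / (1 + 0.5599)
P = 0.6411

0.6411


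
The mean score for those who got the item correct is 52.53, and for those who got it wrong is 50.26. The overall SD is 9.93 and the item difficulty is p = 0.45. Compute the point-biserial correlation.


q = 1 - p = 0.55
rpb = ((M1 - M0) / SD) * sqrt(p * q)
rpb = ((52.53 - 50.26) / 9.93) * sqrt(0.45 * 0.55)
rpb = 0.1137

0.1137


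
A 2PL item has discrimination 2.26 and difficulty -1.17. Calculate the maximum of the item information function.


For 2PL, max info at theta = b = -1.17
I_max = a^2 / 4 = 2.26^2 / 4
= 5.1076 / 4
I_max = 1.2769

1.2769


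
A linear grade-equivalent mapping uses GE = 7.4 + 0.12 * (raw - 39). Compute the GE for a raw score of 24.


raw - median = 24 - 39 = -15
slope * diff = 0.12 * -15 = -1.8
GE = 7.4 + -1.8
GE = 5.6

5.6


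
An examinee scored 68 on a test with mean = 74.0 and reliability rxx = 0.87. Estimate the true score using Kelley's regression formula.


T_est = rxx * X + (1 - rxx) * mean
T_est = 0.87 * 68 + 0.13 * 74.0
T_est = 59.16 + 9.62
T_est = 68.78

68.78


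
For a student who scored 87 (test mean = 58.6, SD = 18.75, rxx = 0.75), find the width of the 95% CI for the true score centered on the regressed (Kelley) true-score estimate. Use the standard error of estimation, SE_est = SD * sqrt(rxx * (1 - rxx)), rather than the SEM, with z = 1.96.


True score estimate = 0.75*87 + 0.25*58.6 = 79.9
SE_est = SD * sqrt(rxx * (1 - rxx)) = 18.75 * sqrt(0.75 * 0.25) = 18.75 * sqrt(0.1875) = 8.118988
CI = T_est +/- z * SE_est, so width = 2 * z * SE_est = 2 * 1.96 * 8.118988
Width = 31.8264

31.8264


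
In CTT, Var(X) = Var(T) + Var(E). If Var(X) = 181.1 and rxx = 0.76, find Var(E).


var_true = rxx * var_obs = 0.76 * 181.1 = 137.636
var_error = var_obs - var_true
var_error = 181.1 - 137.636
var_error = 43.464

43.464


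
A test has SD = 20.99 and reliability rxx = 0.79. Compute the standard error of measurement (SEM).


SEM = SD * sqrt(1 - rxx)
SEM = 20.99 * sqrt(1 - 0.79)
SEM = 20.99 * sqrt(0.21) = 20.99 * 0.458258
SEM = 9.6188

9.6188


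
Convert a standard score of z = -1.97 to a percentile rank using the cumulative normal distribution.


CDF(z) = 0.5 * (1 + erf(z/sqrt(2)))
erf(-1.393) = -0.9512
CDF = 0.0244
Percentile rank = 0.0244 * 100 = 2.44

2.44


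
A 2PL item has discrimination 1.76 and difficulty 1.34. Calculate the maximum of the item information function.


For 2PL, max info at theta = b = 1.34
I_max = a^2 / 4 = 1.76^2 / 4
= 3.0976 / 4
I_max = 0.7744

0.7744


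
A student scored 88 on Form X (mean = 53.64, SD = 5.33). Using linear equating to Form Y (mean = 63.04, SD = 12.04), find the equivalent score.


slope = SD_Y / SD_X = 12.04 / 5.33 ~ 2.2589
intercept = mean_Y - slope * mean_X = 63.04 - (12.04 / 5.33) * 53.64 ~ -58.128
Y = slope * X + intercept. To avoid rounding drift from the rounded slope/intercept, evaluate the equivalent form Y = mean_Y + SD_Y * (X - mean_X) / SD_X at full precision:
Y = 63.04 + 12.04 * (88 - 53.64) / 5.33
Y = 63.04 + 12.04 * 34.36 / 5.33
Y = 63.04 + 413.6944 / 5.33
Y = 63.04 + 77.6162
Y = 140.6562

140.6562


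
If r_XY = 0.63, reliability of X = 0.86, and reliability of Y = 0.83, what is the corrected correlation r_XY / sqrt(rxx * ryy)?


r_corrected = rxy / sqrt(rxx * ryy)
= 0.63 / sqrt(0.86 * 0.83)
= 0.63 / sqrt(0.7138)
= 0.63 / 0.844867
r_corrected = 0.7457

0.7457


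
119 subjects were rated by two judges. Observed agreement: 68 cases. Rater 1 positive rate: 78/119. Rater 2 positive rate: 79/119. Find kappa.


P_o = 68/119 = 0.571429
P_e = (78*79 + 41*40) / 14161 = 0.55095
kappa = (P_o - P_e) / (1 - P_e)
kappa = (0.571429 - 0.55095) / (1 - 0.55095)
kappa = 0.0456

0.0456


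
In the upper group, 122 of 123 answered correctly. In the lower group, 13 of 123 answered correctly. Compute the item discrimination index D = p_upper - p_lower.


p_upper = 122/123 = 0.9919
p_lower = 13/123 = 0.1057
D = 0.9919 - 0.1057 = 0.8862

0.8862


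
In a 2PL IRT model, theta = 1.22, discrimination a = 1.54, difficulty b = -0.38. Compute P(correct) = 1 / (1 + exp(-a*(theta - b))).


a*(theta - b) = 1.54 * (1.22 - -0.38) = 2.464
exp(-2.464) = 0.0851
P = 1 / (1 + 0.0851)
P = 0.9216

0.9216


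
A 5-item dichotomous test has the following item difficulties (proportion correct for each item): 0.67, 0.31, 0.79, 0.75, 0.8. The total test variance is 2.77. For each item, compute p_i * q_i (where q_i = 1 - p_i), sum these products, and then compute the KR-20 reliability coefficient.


For each item, compute p_i * q_i:
  Item 1: 0.67 * 0.33 = 0.2211
  Item 2: 0.31 * 0.69 = 0.2139
  Item 3: 0.79 * 0.21 = 0.1659
  Item 4: 0.75 * 0.25 = 0.1875
  Item 5: 0.8 * 0.2 = 0.16
Sum(p_i * q_i) = 0.2211 + 0.2139 + 0.1659 + 0.1875 + 0.16 = 0.9484
KR-20 = (k/(k-1)) * (1 - Sum(p_i*q_i) / Var_total)
= (5/4) * (1 - 0.9484/2.77)
= 1.25 * 0.6576
KR-20 = 0.822

0.822


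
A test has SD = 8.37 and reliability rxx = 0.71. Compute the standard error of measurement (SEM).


SEM = SD * sqrt(1 - rxx)
SEM = 8.37 * sqrt(1 - 0.71)
SEM = 8.37 * sqrt(0.29) = 8.37 * 0.538516
SEM = 4.5074

4.5074


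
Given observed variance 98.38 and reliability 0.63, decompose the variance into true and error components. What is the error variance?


var_true = rxx * var_obs = 0.63 * 98.38 = 61.9794
var_error = var_obs - var_true
var_error = 98.38 - 61.9794
var_error = 36.4006

36.4006


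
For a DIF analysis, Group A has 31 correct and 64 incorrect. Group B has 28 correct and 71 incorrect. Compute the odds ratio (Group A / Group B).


Odds_A = 31/64 = 0.4844
Odds_B = 28/71 = 0.3944
OR = Odds_A / Odds_B = 0.4844 / 0.3944
Exactly, OR = (31 * 71) / (64 * 28) = 2201 / 1792
OR = 1.2282

1.2282


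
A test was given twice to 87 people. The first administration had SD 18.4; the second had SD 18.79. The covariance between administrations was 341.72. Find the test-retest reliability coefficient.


r = cov(X,Y) / (SD_X * SD_Y)
r = 341.72 / (18.4 * 18.79)
r = 341.72 / 345.736
r = 0.9884

0.9884


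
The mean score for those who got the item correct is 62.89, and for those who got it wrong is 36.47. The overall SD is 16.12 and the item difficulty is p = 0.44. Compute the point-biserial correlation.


q = 1 - p = 0.56
rpb = ((M1 - M0) / SD) * sqrt(p * q)
rpb = ((62.89 - 36.47) / 16.12) * sqrt(0.44 * 0.56)
rpb = 0.8136

0.8136


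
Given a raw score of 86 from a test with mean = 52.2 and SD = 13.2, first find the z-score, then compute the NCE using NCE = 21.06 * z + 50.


z = (X - mean) / SD = (86 - 52.2) / 13.2
z = 33.8 / 13.2
z = 2.5606
NCE = NCE = 21.06z + 50
Carry z at full precision (z = 33.8 / 13.2) into the conversion:
NCE = 21.06 * (33.8 / 13.2) + 50 = 711.828 / 13.2 + 50
NCE = 53.9264 + 50
NCE = 103.9264

103.9264


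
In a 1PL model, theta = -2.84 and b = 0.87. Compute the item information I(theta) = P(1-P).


P = 1/(1+exp(-(-2.84-0.87))) = 0.0239
I = P*(1-P) = 0.0239 * 0.9761
I = 0.0233

0.0233


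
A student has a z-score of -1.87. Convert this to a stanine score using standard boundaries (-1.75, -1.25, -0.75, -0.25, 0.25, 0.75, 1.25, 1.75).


Stanine boundaries: [-1.75, -1.25, -0.75, -0.25, 0.25, 0.75, 1.25, 1.75]
z = -1.87
Check each boundary:
  z < -1.75
  z < -1.25
  z < -0.75
  z < -0.25
  z < 0.25
  z < 0.75
  z < 1.25
  z < 1.75
Highest qualifying boundary gives stanine = 1

1


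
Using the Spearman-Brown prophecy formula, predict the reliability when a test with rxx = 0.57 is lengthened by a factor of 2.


r_new = (n * rxx) / (1 + (n-1) * rxx)
r_new = (2 * 0.57) / (1 + 1 * 0.57)
r_new = 1.14 / 1.57
r_new = 0.7261

0.7261


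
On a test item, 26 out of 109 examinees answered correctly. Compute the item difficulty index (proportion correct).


Item difficulty p = number correct / total examinees
p = 26 / 109
p = 0.2385

0.2385


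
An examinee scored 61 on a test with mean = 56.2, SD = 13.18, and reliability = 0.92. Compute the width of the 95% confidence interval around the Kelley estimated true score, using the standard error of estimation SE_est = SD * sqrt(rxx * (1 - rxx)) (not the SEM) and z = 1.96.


True score estimate = 0.92*61 + 0.08*56.2 = 60.616
SE_est = SD * sqrt(rxx * (1 - rxx)) = 13.18 * sqrt(0.92 * 0.08) = 13.18 * sqrt(0.0736) = 3.575644
CI = T_est +/- z * SE_est, so width = 2 * z * SE_est = 2 * 1.96 * 3.575644
Width = 14.0165

14.0165


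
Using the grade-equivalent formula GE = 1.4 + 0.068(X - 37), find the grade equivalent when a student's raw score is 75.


raw - median = 75 - 37 = 38
slope * diff = 0.068 * 38 = 2.584
GE = 1.4 + 2.584
GE = 3.984

3.984


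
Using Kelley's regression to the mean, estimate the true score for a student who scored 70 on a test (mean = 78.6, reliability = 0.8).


T_est = rxx * X + (1 - rxx) * mean
T_est = 0.8 * 70 + 0.2 * 78.6
T_est = 56.0 + 15.72
T_est = 71.72

71.72


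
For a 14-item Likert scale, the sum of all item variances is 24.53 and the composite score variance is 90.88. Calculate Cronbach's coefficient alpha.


alpha = (k/(k-1)) * (1 - sum(si^2)/s_total^2)
= (14/13) * (1 - 24.53/90.88)
alpha = 0.7862

0.7862


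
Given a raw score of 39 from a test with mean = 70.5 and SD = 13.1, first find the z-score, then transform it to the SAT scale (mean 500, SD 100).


z = (X - mean) / SD = (39 - 70.5) / 13.1
z = -31.5 / 13.1
z = -2.4046
SAT-scale = SAT = 500 + 100z
Carry z at full precision (z = -31.5 / 13.1) into the conversion:
SAT-scale = 500 + 100 * (-31.5 / 13.1) = 500 + -3150 / 13.1
SAT-scale = 500 + -240.458
SAT-scale = 259.542

259.542
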